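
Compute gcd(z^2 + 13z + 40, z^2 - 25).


Factor each:
  z^2 + 13z + 40 = (z + 5)(z + 8)
  z^2 - 25 = (z + 5)(z - 5)
Common monic factor: z + 5


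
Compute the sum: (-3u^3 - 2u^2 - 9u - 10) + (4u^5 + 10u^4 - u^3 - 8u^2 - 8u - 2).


Align terms by degree and add:
  -3u^3 - 2u^2 - 9u - 10
+ 4u^5 + 10u^4 - u^3 - 8u^2 - 8u - 2
= 4u^5 + 10u^4 - 4u^3 - 10u^2 - 17u - 12


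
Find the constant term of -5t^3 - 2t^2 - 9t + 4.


Read off the constant term: 4


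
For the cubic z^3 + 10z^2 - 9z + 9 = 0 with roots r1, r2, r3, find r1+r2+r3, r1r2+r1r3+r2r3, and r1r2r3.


Monic cubic z^3+bz^2+cz+d=0: sum=-b, pairwise sum=c, product=-d.
b=10, c=-9, d=9
r1+r2+r3 = -10
r1r2+r1r3+r2r3 = -9
r1r2r3 = -9


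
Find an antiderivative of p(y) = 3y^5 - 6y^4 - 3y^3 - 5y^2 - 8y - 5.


Reverse power rule on each term:
  ∫ 3y^5 dy = (1/2)y^6
  ∫ -6y^4 dy = -(6/5)y^5
  ∫ -3y^3 dy = -(3/4)y^4
  ∫ -5y^2 dy = -(5/3)y^3
  ∫ -8y dy = -4y^2
  ∫ -5 dy = -5y
F(y) = (1/2)y^6 - (6/5)y^5 - (3/4)y^4 - (5/3)y^3 - 4y^2 - 5y + C


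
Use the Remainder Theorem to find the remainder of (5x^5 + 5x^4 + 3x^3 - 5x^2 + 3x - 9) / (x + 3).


By the Remainder Theorem, the remainder equals p(-3):
  5*(-3)^5 = -1215
  5*(-3)^4 = 405
  3*(-3)^3 = -81
  -5*(-3)^2 = -45
  3*(-3)^1 = -9
  constant: -9
Sum: -1215 + 405 - 81 - 45 - 9 - 9 = -954


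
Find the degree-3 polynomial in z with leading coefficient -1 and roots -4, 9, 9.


p(z) = -(z + 4)(z - 9)(z - 9)
Expand: -z^3 + 14z^2 - 9z - 324


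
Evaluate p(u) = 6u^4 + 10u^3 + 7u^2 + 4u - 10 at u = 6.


Using direct substitution:
  6 * (6)^4 = 7776
  10 * (6)^3 = 2160
  7 * (6)^2 = 252
  4 * (6)^1 = 24
  constant: -10
Sum = 7776 + 2160 + 252 + 24 - 10 = 10202


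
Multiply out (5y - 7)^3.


Expand (5y - 7)^3 by repeated multiplication:
  (5y - 7)^2 = 25y^2 - 70y + 49
= 125y^3 - 525y^2 + 735y - 343


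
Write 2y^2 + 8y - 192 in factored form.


Roots satisfy r1 + r2 = -b/a = -4 and r1*r2 = c/a = -96.
So r1 = -12, r2 = 8.
2y^2 + 8y - 192 = 2(y - r1)(y - r2) = 2(y + 12)(y - 8)


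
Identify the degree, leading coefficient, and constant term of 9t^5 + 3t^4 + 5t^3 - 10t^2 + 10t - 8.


Highest power of t is 5, with coefficient 9. Constant term is -8.
Degree = 5, leading coefficient = 9, constant term = -8


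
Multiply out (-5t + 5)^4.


Expand (-5t + 5)^4 by repeated multiplication:
  (-5t + 5)^2 = 25t^2 - 50t + 25
  (-5t + 5)^3 = -125t^3 + 375t^2 - 375t + 125
= 625t^4 - 2500t^3 + 3750t^2 - 2500t + 625


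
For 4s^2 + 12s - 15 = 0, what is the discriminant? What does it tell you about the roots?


D = b^2 - 4ac = (12)^2 - 4(4)(-15) = 144 + 240 = 384
Since D > 0: two distinct irrational roots


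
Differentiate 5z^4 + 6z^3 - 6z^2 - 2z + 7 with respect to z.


Apply the power rule term by term:
  d/dz(5z^4) = 20z^3
  d/dz(6z^3) = 18z^2
  d/dz(-6z^2) = -12z
  d/dz(-2z) = -2
  d/dz(7) = 0
p'(z) = 20z^3 + 18z^2 - 12z - 2


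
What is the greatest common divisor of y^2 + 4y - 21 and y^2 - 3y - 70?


Factor each:
  y^2 + 4y - 21 = (y + 7)(y - 3)
  y^2 - 3y - 70 = (y + 7)(y - 10)
Common monic factor: y + 7


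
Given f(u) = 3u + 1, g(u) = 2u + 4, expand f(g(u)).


Substitute g(u) into f:
f(g(u)) = 3*(2u + 4) + 1
Expand and combine: 6u + 13


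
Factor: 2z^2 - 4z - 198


Roots satisfy r1 + r2 = -b/a = 2 and r1*r2 = c/a = -99.
So r1 = 11, r2 = -9.
2z^2 - 4z - 198 = 2(z - r1)(z - r2) = 2(z - 11)(z + 9)


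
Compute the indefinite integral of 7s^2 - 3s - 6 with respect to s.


Reverse power rule on each term:
  ∫ 7s^2 ds = (7/3)s^3
  ∫ -3s ds = -(3/2)s^2
  ∫ -6 ds = -6s
F(s) = (7/3)s^3 - (3/2)s^2 - 6s + C


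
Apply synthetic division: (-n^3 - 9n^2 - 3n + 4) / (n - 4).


Synthetic division with c = 4. Coefficients: -1, -9, -3, 4
Bring down -1.
  -1 * 4 = -4; -4 - 9 = -13
  -13 * 4 = -52; -52 - 3 = -55
  -55 * 4 = -220; -220 + 4 = -216
Quotient: -n^2 - 13n - 55, Remainder: -216


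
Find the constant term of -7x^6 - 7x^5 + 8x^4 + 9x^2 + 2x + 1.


Read off the constant term: 1


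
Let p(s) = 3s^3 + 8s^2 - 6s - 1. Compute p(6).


Using direct substitution:
  3 * (6)^3 = 648
  8 * (6)^2 = 288
  -6 * (6)^1 = -36
  constant: -1
Sum = 648 + 288 - 36 - 1 = 899


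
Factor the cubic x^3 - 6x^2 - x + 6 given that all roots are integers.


Try integer roots (divisors of 6). x=6: p(6)=0.
Divide out (x - 6): quotient is x^2 - 1.
Factor the quadratic: (x - 1)(x + 1)
Result: (x - 6)(x - 1)(x + 1)


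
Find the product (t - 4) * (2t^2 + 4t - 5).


Distribute each term of the first polynomial:
  (t)(2t^2 + 4t - 5) = 2t^3 + 4t^2 - 5t
  (-4)(2t^2 + 4t - 5) = -8t^2 - 16t + 20
Sum: 2t^3 - 4t^2 - 21t + 20


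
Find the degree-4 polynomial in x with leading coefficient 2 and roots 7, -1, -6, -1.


p(x) = 2(x - 7)(x + 1)(x + 6)(x + 1)
Expand: 2x^4 + 2x^3 - 86x^2 - 170x - 84


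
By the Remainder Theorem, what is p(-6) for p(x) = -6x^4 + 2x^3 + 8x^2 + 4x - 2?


By the Remainder Theorem, the remainder equals p(-6):
  -6*(-6)^4 = -7776
  2*(-6)^3 = -432
  8*(-6)^2 = 288
  4*(-6)^1 = -24
  constant: -2
Sum: -7776 - 432 + 288 - 24 - 2 = -7946


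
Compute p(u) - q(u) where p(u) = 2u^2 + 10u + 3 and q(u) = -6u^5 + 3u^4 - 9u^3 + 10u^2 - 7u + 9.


Distribute the minus sign:
  (2u^2 + 10u + 3)
- (-6u^5 + 3u^4 - 9u^3 + 10u^2 - 7u + 9)
Negate second polynomial: 6u^5 - 3u^4 + 9u^3 - 10u^2 + 7u - 9
Add: 6u^5 - 3u^4 + 9u^3 - 8u^2 + 17u - 6


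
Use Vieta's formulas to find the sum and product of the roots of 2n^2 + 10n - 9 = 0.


For an^2+bn+c=0: sum = -b/a, product = c/a.
a=2, b=10, c=-9
Sum = -(10)/2 = -5
Product = (-9)/2 = -9/2


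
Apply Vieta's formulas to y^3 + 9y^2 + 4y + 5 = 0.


Monic cubic y^3+by^2+cy+d=0: sum=-b, pairwise sum=c, product=-d.
b=9, c=4, d=5
r1+r2+r3 = -9
r1r2+r1r3+r2r3 = 4
r1r2r3 = -5


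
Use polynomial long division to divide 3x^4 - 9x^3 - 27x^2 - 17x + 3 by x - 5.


(3x^4 - 9x^3 - 27x^2 - 17x + 3) / (x - 5)
Step 1: 3x^3 * (x - 5) = 3x^4 - 15x^3; subtract.
Step 2: 6x^2 * (x - 5) = 6x^3 - 30x^2; subtract.
Step 3: 3x * (x - 5) = 3x^2 - 15x; subtract.
Step 4: -2 * (x - 5) = -2x + 10; subtract.
Quotient: 3x^3 + 6x^2 + 3x - 2, Remainder: -7


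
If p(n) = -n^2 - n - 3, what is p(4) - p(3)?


p(4) = -23
p(3) = -15
p(4) - p(3) = -23 + 15 = -8


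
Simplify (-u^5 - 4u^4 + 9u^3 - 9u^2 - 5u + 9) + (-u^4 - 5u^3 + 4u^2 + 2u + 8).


Align terms by degree and add:
  -u^5 - 4u^4 + 9u^3 - 9u^2 - 5u + 9
  -u^4 - 5u^3 + 4u^2 + 2u + 8
= -u^5 - 5u^4 + 4u^3 - 5u^2 - 3u + 17


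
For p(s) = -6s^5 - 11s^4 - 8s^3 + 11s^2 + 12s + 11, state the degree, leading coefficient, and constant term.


Highest power of s is 5, with coefficient -6. Constant term is 11.
Degree = 5, leading coefficient = -6, constant term = 11


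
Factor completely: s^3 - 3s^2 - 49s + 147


Try integer roots (divisors of 147). s=-7: p(-7)=0.
Divide out (s + 7): quotient is s^2 - 10s + 21.
Factor the quadratic: (s - 3)(s - 7)
Result: (s + 7)(s - 3)(s - 7)


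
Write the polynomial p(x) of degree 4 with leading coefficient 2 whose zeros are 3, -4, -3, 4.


p(x) = 2(x - 3)(x + 4)(x + 3)(x - 4)
Expand: 2x^4 - 50x^2 + 288


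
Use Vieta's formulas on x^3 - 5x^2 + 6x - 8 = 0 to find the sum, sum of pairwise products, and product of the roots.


Monic cubic x^3+bx^2+cx+d=0: sum=-b, pairwise sum=c, product=-d.
b=-5, c=6, d=-8
r1+r2+r3 = 5
r1r2+r1r3+r2r3 = 6
r1r2r3 = 8


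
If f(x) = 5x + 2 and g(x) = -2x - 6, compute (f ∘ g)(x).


Substitute g(x) into f:
f(g(x)) = 5*(-2x - 6) + 2
Expand and combine: -10x - 28


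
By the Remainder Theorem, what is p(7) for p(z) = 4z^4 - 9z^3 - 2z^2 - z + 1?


By the Remainder Theorem, the remainder equals p(7):
  4*(7)^4 = 9604
  -9*(7)^3 = -3087
  -2*(7)^2 = -98
  -1*(7)^1 = -7
  constant: 1
Sum: 9604 - 3087 - 98 - 7 + 1 = 6413


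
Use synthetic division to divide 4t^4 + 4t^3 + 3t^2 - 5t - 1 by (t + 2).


Synthetic division with c = -2. Coefficients: 4, 4, 3, -5, -1
Bring down 4.
  4 * -2 = -8; -8 + 4 = -4
  -4 * -2 = 8; 8 + 3 = 11
  11 * -2 = -22; -22 - 5 = -27
  -27 * -2 = 54; 54 - 1 = 53
Quotient: 4t^3 - 4t^2 + 11t - 27, Remainder: 53


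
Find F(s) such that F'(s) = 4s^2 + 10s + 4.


Reverse power rule on each term:
  ∫ 4s^2 ds = (4/3)s^3
  ∫ 10s ds = 5s^2
  ∫ 4 ds = 4s
F(s) = (4/3)s^3 + 5s^2 + 4s + C


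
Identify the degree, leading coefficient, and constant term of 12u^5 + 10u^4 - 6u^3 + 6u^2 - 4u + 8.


Highest power of u is 5, with coefficient 12. Constant term is 8.
Degree = 5, leading coefficient = 12, constant term = 8


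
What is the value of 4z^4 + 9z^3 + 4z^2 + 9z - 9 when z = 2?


Using direct substitution:
  4 * (2)^4 = 64
  9 * (2)^3 = 72
  4 * (2)^2 = 16
  9 * (2)^1 = 18
  constant: -9
Sum = 64 + 72 + 16 + 18 - 9 = 161


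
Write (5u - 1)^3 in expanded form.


Expand (5u - 1)^3 by repeated multiplication:
  (5u - 1)^2 = 25u^2 - 10u + 1
= 125u^3 - 75u^2 + 15u - 1


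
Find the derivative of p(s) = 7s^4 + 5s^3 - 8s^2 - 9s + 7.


Apply the power rule term by term:
  d/ds(7s^4) = 28s^3
  d/ds(5s^3) = 15s^2
  d/ds(-8s^2) = -16s
  d/ds(-9s) = -9
  d/ds(7) = 0
p'(s) = 28s^3 + 15s^2 - 16s - 9


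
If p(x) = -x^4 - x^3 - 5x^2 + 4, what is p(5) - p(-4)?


p(5) = -871
p(-4) = -268
p(5) - p(-4) = -871 + 268 = -603


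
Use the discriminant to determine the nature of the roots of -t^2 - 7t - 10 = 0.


D = b^2 - 4ac = (-7)^2 - 4(-1)(-10) = 49 - 40 = 9
Since D > 0: two distinct rational roots


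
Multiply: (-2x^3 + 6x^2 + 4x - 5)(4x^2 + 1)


Distribute each term of the first polynomial:
  (-2x^3)(4x^2 + 1) = -8x^5 - 2x^3
  (6x^2)(4x^2 + 1) = 24x^4 + 6x^2
  (4x)(4x^2 + 1) = 16x^3 + 4x
  (-5)(4x^2 + 1) = -20x^2 - 5
Sum: -8x^5 + 24x^4 + 14x^3 - 14x^2 + 4x - 5


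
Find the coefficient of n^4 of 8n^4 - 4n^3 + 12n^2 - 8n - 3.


Read off the coefficient of n^4: 8


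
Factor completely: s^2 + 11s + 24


Roots satisfy r1 + r2 = -b/a = -11 and r1*r2 = c/a = 24.
So r1 = -8, r2 = -3.
s^2 + 11s + 24 = (s - r1)(s - r2) = (s + 8)(s + 3)


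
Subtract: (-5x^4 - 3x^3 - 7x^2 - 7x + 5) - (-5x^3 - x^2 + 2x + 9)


Distribute the minus sign:
  (-5x^4 - 3x^3 - 7x^2 - 7x + 5)
- (-5x^3 - x^2 + 2x + 9)
Negate second polynomial: 5x^3 + x^2 - 2x - 9
Add: -5x^4 + 2x^3 - 6x^2 - 9x - 4


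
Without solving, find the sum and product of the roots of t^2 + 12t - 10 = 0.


For at^2+bt+c=0: sum = -b/a, product = c/a.
a=1, b=12, c=-10
Sum = -(12)/1 = -12
Product = (-10)/1 = -10


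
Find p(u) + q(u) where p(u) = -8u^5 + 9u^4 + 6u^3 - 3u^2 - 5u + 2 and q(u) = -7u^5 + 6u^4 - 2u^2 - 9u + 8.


Align terms by degree and add:
  -8u^5 + 9u^4 + 6u^3 - 3u^2 - 5u + 2
  -7u^5 + 6u^4 - 2u^2 - 9u + 8
= -15u^5 + 15u^4 + 6u^3 - 5u^2 - 14u + 10


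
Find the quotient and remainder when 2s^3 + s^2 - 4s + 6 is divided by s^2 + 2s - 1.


(2s^3 + s^2 - 4s + 6) / (s^2 + 2s - 1)
Step 1: 2s * (s^2 + 2s - 1) = 2s^3 + 4s^2 - 2s; subtract.
Step 2: -3 * (s^2 + 2s - 1) = -3s^2 - 6s + 3; subtract.
Quotient: 2s - 3, Remainder: 4s + 3


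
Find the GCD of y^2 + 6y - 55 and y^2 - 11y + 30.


Factor each:
  y^2 + 6y - 55 = (y - 5)(y + 11)
  y^2 - 11y + 30 = (y - 5)(y - 6)
Common monic factor: y - 5


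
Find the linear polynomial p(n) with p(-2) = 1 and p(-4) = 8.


p(n) = mn + b. Using p(-2)=1, p(-4)=8:
m = (1 - 8)/(-2 + 4) = -7/2 = -7/2
b = 1 - m*(-2) = 1 - 7 = -6
p(n) = -(7/2)n - 6


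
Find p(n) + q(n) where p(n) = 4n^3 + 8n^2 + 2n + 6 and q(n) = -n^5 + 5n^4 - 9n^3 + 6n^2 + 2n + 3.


Align terms by degree and add:
  4n^3 + 8n^2 + 2n + 6
  -n^5 + 5n^4 - 9n^3 + 6n^2 + 2n + 3
= -n^5 + 5n^4 - 5n^3 + 14n^2 + 4n + 9


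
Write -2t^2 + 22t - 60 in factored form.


Roots satisfy r1 + r2 = -b/a = 11 and r1*r2 = c/a = 30.
So r1 = 6, r2 = 5.
-2t^2 + 22t - 60 = -2(t - r1)(t - r2) = -2(t - 6)(t - 5)


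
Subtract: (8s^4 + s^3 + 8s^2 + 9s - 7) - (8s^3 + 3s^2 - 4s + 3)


Distribute the minus sign:
  (8s^4 + s^3 + 8s^2 + 9s - 7)
- (8s^3 + 3s^2 - 4s + 3)
Negate second polynomial: -8s^3 - 3s^2 + 4s - 3
Add: 8s^4 - 7s^3 + 5s^2 + 13s - 10


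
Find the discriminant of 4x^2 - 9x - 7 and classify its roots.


D = b^2 - 4ac = (-9)^2 - 4(4)(-7) = 81 + 112 = 193
Since D > 0: two distinct irrational roots


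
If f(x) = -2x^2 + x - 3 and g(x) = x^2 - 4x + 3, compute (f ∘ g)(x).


Substitute g(x) into f:
f(g(x)) = -2*(x^2 - 4x + 3)^2 + 1*(x^2 - 4x + 3) + (-3)
(x^2 - 4x + 3)^2 = x^4 - 8x^3 + 22x^2 - 24x + 9
Expand and combine: -2x^4 + 16x^3 - 43x^2 + 44x - 18


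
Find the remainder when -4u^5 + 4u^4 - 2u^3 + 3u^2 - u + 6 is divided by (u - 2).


By the Remainder Theorem, the remainder equals p(2):
  -4*(2)^5 = -128
  4*(2)^4 = 64
  -2*(2)^3 = -16
  3*(2)^2 = 12
  -1*(2)^1 = -2
  constant: 6
Sum: -128 + 64 - 16 + 12 - 2 + 6 = -64


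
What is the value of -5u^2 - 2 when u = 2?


Using direct substitution:
  -5 * (2)^2 = -20
  0 * (2)^1 = 0
  constant: -2
Sum = -20 + 0 - 2 = -22


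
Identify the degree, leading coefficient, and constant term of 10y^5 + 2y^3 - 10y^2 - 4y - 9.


Highest power of y is 5, with coefficient 10. Constant term is -9.
Degree = 5, leading coefficient = 10, constant term = -9


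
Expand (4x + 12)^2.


Expand (4x + 12)^2 by repeated multiplication:
= 16x^2 + 96x + 144


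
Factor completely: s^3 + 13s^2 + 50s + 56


Try integer roots (divisors of 56). s=-7: p(-7)=0.
Divide out (s + 7): quotient is s^2 + 6s + 8.
Factor the quadratic: (s + 4)(s + 2)
Result: (s + 7)(s + 4)(s + 2)


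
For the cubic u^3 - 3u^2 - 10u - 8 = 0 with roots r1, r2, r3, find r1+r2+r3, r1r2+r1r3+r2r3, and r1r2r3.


Monic cubic u^3+bu^2+cu+d=0: sum=-b, pairwise sum=c, product=-d.
b=-3, c=-10, d=-8
r1+r2+r3 = 3
r1r2+r1r3+r2r3 = -10
r1r2r3 = 8


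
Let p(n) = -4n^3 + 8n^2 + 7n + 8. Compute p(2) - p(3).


p(2) = 22
p(3) = -7
p(2) - p(3) = 22 + 7 = 29


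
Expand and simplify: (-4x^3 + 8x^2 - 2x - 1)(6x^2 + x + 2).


Distribute each term of the first polynomial:
  (-4x^3)(6x^2 + x + 2) = -24x^5 - 4x^4 - 8x^3
  (8x^2)(6x^2 + x + 2) = 48x^4 + 8x^3 + 16x^2
  (-2x)(6x^2 + x + 2) = -12x^3 - 2x^2 - 4x
  (-1)(6x^2 + x + 2) = -6x^2 - x - 2
Sum: -24x^5 + 44x^4 - 12x^3 + 8x^2 - 5x - 2


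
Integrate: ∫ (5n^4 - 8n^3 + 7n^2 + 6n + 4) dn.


Reverse power rule on each term:
  ∫ 5n^4 dn = n^5
  ∫ -8n^3 dn = -2n^4
  ∫ 7n^2 dn = (7/3)n^3
  ∫ 6n dn = 3n^2
  ∫ 4 dn = 4n
F(n) = n^5 - 2n^4 + (7/3)n^3 + 3n^2 + 4n + C


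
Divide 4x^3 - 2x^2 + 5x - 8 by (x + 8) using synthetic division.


Synthetic division with c = -8. Coefficients: 4, -2, 5, -8
Bring down 4.
  4 * -8 = -32; -32 - 2 = -34
  -34 * -8 = 272; 272 + 5 = 277
  277 * -8 = -2216; -2216 - 8 = -2224
Quotient: 4x^2 - 34x + 277, Remainder: -2224


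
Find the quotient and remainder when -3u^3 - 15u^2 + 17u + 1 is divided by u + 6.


(-3u^3 - 15u^2 + 17u + 1) / (u + 6)
Step 1: -3u^2 * (u + 6) = -3u^3 - 18u^2; subtract.
Step 2: 3u * (u + 6) = 3u^2 + 18u; subtract.
Step 3: -1 * (u + 6) = -u - 6; subtract.
Quotient: -3u^2 + 3u - 1, Remainder: 7


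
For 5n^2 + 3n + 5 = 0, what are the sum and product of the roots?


For an^2+bn+c=0: sum = -b/a, product = c/a.
a=5, b=3, c=5
Sum = -(3)/5 = -3/5
Product = (5)/5 = 1


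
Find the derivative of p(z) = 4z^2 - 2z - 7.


Apply the power rule term by term:
  d/dz(4z^2) = 8z
  d/dz(-2z) = -2
  d/dz(-7) = 0
p'(z) = 8z - 2


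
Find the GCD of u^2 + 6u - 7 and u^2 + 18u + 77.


Factor each:
  u^2 + 6u - 7 = (u + 7)(u - 1)
  u^2 + 18u + 77 = (u + 7)(u + 11)
Common monic factor: u + 7


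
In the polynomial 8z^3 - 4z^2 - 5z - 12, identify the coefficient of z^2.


Read off the coefficient of z^2: -4


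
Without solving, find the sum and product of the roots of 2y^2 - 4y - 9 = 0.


For ay^2+by+c=0: sum = -b/a, product = c/a.
a=2, b=-4, c=-9
Sum = -(-4)/2 = 2
Product = (-9)/2 = -9/2


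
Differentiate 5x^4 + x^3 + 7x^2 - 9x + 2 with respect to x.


Apply the power rule term by term:
  d/dx(5x^4) = 20x^3
  d/dx(x^3) = 3x^2
  d/dx(7x^2) = 14x
  d/dx(-9x) = -9
  d/dx(2) = 0
p'(x) = 20x^3 + 3x^2 + 14x - 9


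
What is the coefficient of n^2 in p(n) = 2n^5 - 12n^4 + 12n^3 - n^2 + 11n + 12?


Read off the coefficient of n^2: -1


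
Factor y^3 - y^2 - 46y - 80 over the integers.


Try integer roots (divisors of -80). y=-5: p(-5)=0.
Divide out (y + 5): quotient is y^2 - 6y - 16.
Factor the quadratic: (y + 2)(y - 8)
Result: (y + 5)(y + 2)(y - 8)


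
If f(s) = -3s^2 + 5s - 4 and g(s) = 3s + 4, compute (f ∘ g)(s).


Substitute g(s) into f:
f(g(s)) = -3*(3s + 4)^2 + 5*(3s + 4) + (-4)
(3s + 4)^2 = 9s^2 + 24s + 16
Expand and combine: -27s^2 - 57s - 32


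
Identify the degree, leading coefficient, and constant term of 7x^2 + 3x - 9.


Highest power of x is 2, with coefficient 7. Constant term is -9.
Degree = 2, leading coefficient = 7, constant term = -9


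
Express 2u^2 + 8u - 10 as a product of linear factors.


Roots satisfy r1 + r2 = -b/a = -4 and r1*r2 = c/a = -5.
So r1 = -5, r2 = 1.
2u^2 + 8u - 10 = 2(u - r1)(u - r2) = 2(u + 5)(u - 1)


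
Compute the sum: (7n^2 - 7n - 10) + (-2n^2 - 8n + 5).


Align terms by degree and add:
  7n^2 - 7n - 10
  -2n^2 - 8n + 5
= 5n^2 - 15n - 5


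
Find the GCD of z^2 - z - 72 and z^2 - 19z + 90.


Factor each:
  z^2 - z - 72 = (z - 9)(z + 8)
  z^2 - 19z + 90 = (z - 9)(z - 10)
Common monic factor: z - 9


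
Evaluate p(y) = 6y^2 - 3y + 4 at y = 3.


Using direct substitution:
  6 * (3)^2 = 54
  -3 * (3)^1 = -9
  constant: 4
Sum = 54 - 9 + 4 = 49


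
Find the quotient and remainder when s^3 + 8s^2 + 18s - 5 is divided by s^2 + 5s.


(s^3 + 8s^2 + 18s - 5) / (s^2 + 5s)
Step 1: s * (s^2 + 5s) = s^3 + 5s^2; subtract.
Step 2: 3 * (s^2 + 5s) = 3s^2 + 15s; subtract.
Quotient: s + 3, Remainder: 3s - 5


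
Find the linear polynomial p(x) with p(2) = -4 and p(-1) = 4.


p(x) = mx + b. Using p(2)=-4, p(-1)=4:
m = (-4 - 4)/(2 + 1) = -8/3 = -8/3
b = -4 - m*(2) = -4 + 16/3 = 4/3
p(x) = -(8/3)x + (4/3)


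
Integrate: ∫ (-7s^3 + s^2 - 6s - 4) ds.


Reverse power rule on each term:
  ∫ -7s^3 ds = -(7/4)s^4
  ∫ s^2 ds = (1/3)s^3
  ∫ -6s ds = -3s^2
  ∫ -4 ds = -4s
F(s) = -(7/4)s^4 + (1/3)s^3 - 3s^2 - 4s + C


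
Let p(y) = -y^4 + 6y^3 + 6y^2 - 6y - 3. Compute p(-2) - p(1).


p(-2) = -31
p(1) = 2
p(-2) - p(1) = -31 - 2 = -33


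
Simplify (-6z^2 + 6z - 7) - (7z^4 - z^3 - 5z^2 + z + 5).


Distribute the minus sign:
  (-6z^2 + 6z - 7)
- (7z^4 - z^3 - 5z^2 + z + 5)
Negate second polynomial: -7z^4 + z^3 + 5z^2 - z - 5
Add: -7z^4 + z^3 - z^2 + 5z - 12


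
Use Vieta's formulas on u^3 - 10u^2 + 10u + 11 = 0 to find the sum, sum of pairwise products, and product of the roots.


Monic cubic u^3+bu^2+cu+d=0: sum=-b, pairwise sum=c, product=-d.
b=-10, c=10, d=11
r1+r2+r3 = 10
r1r2+r1r3+r2r3 = 10
r1r2r3 = -11


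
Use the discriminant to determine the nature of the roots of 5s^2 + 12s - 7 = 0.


D = b^2 - 4ac = (12)^2 - 4(5)(-7) = 144 + 140 = 284
Since D > 0: two distinct irrational roots


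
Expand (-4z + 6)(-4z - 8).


Distribute each term of the first polynomial:
  (-4z)(-4z - 8) = 16z^2 + 32z
  (6)(-4z - 8) = -24z - 48
Sum: 16z^2 + 8z - 48


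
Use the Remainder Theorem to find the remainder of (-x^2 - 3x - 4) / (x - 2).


By the Remainder Theorem, the remainder equals p(2):
  -1*(2)^2 = -4
  -3*(2)^1 = -6
  constant: -4
Sum: -4 - 6 - 4 = -14


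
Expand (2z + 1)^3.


Expand (2z + 1)^3 by repeated multiplication:
  (2z + 1)^2 = 4z^2 + 4z + 1
= 8z^3 + 12z^2 + 6z + 1


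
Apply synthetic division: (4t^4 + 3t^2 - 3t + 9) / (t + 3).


Synthetic division with c = -3. Coefficients: 4, 0, 3, -3, 9
Bring down 4.
  4 * -3 = -12; -12 + 0 = -12
  -12 * -3 = 36; 36 + 3 = 39
  39 * -3 = -117; -117 - 3 = -120
  -120 * -3 = 360; 360 + 9 = 369
Quotient: 4t^3 - 12t^2 + 39t - 120, Remainder: 369


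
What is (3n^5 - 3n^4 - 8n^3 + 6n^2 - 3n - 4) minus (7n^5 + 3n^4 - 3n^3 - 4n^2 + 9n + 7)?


Distribute the minus sign:
  (3n^5 - 3n^4 - 8n^3 + 6n^2 - 3n - 4)
- (7n^5 + 3n^4 - 3n^3 - 4n^2 + 9n + 7)
Negate second polynomial: -7n^5 - 3n^4 + 3n^3 + 4n^2 - 9n - 7
Add: -4n^5 - 6n^4 - 5n^3 + 10n^2 - 12n - 11


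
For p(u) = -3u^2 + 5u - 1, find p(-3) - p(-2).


p(-3) = -43
p(-2) = -23
p(-3) - p(-2) = -43 + 23 = -20


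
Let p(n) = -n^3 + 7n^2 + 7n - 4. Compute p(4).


Using direct substitution:
  -1 * (4)^3 = -64
  7 * (4)^2 = 112
  7 * (4)^1 = 28
  constant: -4
Sum = -64 + 112 + 28 - 4 = 72


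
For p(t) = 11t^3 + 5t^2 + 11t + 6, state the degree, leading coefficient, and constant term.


Highest power of t is 3, with coefficient 11. Constant term is 6.
Degree = 3, leading coefficient = 11, constant term = 6


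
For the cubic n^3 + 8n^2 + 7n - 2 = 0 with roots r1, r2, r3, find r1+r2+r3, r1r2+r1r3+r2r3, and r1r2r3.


Monic cubic n^3+bn^2+cn+d=0: sum=-b, pairwise sum=c, product=-d.
b=8, c=7, d=-2
r1+r2+r3 = -8
r1r2+r1r3+r2r3 = 7
r1r2r3 = 2


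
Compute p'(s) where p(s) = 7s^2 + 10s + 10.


Apply the power rule term by term:
  d/ds(7s^2) = 14s
  d/ds(10s) = 10
  d/ds(10) = 0
p'(s) = 14s + 10


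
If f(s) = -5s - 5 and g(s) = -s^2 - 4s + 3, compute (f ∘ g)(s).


Substitute g(s) into f:
f(g(s)) = -5*(-s^2 - 4s + 3) + (-5)
Expand and combine: 5s^2 + 20s - 20


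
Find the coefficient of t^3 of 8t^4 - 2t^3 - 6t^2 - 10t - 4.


Read off the coefficient of t^3: -2


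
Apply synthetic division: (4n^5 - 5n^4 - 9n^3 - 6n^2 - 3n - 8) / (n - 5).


Synthetic division with c = 5. Coefficients: 4, -5, -9, -6, -3, -8
Bring down 4.
  4 * 5 = 20; 20 - 5 = 15
  15 * 5 = 75; 75 - 9 = 66
  66 * 5 = 330; 330 - 6 = 324
  324 * 5 = 1620; 1620 - 3 = 1617
  1617 * 5 = 8085; 8085 - 8 = 8077
Quotient: 4n^4 + 15n^3 + 66n^2 + 324n + 1617, Remainder: 8077


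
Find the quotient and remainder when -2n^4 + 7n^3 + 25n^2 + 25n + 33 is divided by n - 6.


(-2n^4 + 7n^3 + 25n^2 + 25n + 33) / (n - 6)
Step 1: -2n^3 * (n - 6) = -2n^4 + 12n^3; subtract.
Step 2: -5n^2 * (n - 6) = -5n^3 + 30n^2; subtract.
Step 3: -5n * (n - 6) = -5n^2 + 30n; subtract.
Step 4: -5 * (n - 6) = -5n + 30; subtract.
Quotient: -2n^3 - 5n^2 - 5n - 5, Remainder: 3


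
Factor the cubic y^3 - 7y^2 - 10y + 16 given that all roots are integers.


Try integer roots (divisors of 16). y=-2: p(-2)=0.
Divide out (y + 2): quotient is y^2 - 9y + 8.
Factor the quadratic: (y - 8)(y - 1)
Result: (y + 2)(y - 8)(y - 1)


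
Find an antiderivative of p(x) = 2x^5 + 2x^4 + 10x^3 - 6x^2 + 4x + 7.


Reverse power rule on each term:
  ∫ 2x^5 dx = (1/3)x^6
  ∫ 2x^4 dx = (2/5)x^5
  ∫ 10x^3 dx = (5/2)x^4
  ∫ -6x^2 dx = -2x^3
  ∫ 4x dx = 2x^2
  ∫ 7 dx = 7x
F(x) = (1/3)x^6 + (2/5)x^5 + (5/2)x^4 - 2x^3 + 2x^2 + 7x + C


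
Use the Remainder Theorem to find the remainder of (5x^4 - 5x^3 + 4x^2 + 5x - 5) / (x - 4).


By the Remainder Theorem, the remainder equals p(4):
  5*(4)^4 = 1280
  -5*(4)^3 = -320
  4*(4)^2 = 64
  5*(4)^1 = 20
  constant: -5
Sum: 1280 - 320 + 64 + 20 - 5 = 1039


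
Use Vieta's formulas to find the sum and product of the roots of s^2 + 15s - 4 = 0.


For as^2+bs+c=0: sum = -b/a, product = c/a.
a=1, b=15, c=-4
Sum = -(15)/1 = -15
Product = (-4)/1 = -4


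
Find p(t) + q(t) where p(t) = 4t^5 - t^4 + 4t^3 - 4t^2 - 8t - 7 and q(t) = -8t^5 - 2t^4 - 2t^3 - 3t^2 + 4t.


Align terms by degree and add:
  4t^5 - t^4 + 4t^3 - 4t^2 - 8t - 7
  -8t^5 - 2t^4 - 2t^3 - 3t^2 + 4t
= -4t^5 - 3t^4 + 2t^3 - 7t^2 - 4t - 7


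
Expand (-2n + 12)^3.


Expand (-2n + 12)^3 by repeated multiplication:
  (-2n + 12)^2 = 4n^2 - 48n + 144
= -8n^3 + 144n^2 - 864n + 1728


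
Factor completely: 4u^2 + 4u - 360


Roots satisfy r1 + r2 = -b/a = -1 and r1*r2 = c/a = -90.
So r1 = -10, r2 = 9.
4u^2 + 4u - 360 = 4(u - r1)(u - r2) = 4(u + 10)(u - 9)


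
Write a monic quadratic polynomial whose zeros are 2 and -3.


p(z) = (z - 2)(z + 3)
Expand: z^2 + z - 6


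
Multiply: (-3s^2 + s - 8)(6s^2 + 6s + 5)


Distribute each term of the first polynomial:
  (-3s^2)(6s^2 + 6s + 5) = -18s^4 - 18s^3 - 15s^2
  (s)(6s^2 + 6s + 5) = 6s^3 + 6s^2 + 5s
  (-8)(6s^2 + 6s + 5) = -48s^2 - 48s - 40
Sum: -18s^4 - 12s^3 - 57s^2 - 43s - 40


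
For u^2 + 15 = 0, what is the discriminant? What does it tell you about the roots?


D = b^2 - 4ac = (0)^2 - 4(1)(15) = 0 - 60 = -60
Since D < 0: two complex conjugate roots (no real roots)


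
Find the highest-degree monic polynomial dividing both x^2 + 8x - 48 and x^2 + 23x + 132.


Factor each:
  x^2 + 8x - 48 = (x + 12)(x - 4)
  x^2 + 23x + 132 = (x + 12)(x + 11)
Common monic factor: x + 12


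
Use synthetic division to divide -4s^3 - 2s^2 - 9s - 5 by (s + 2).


Synthetic division with c = -2. Coefficients: -4, -2, -9, -5
Bring down -4.
  -4 * -2 = 8; 8 - 2 = 6
  6 * -2 = -12; -12 - 9 = -21
  -21 * -2 = 42; 42 - 5 = 37
Quotient: -4s^2 + 6s - 21, Remainder: 37


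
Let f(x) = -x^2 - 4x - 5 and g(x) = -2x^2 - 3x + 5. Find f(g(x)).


Substitute g(x) into f:
f(g(x)) = -1*(-2x^2 - 3x + 5)^2 + (-4)*(-2x^2 - 3x + 5) + (-5)
(-2x^2 - 3x + 5)^2 = 4x^4 + 12x^3 - 11x^2 - 30x + 25
Expand and combine: -4x^4 - 12x^3 + 19x^2 + 42x - 50


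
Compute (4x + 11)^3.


Expand (4x + 11)^3 by repeated multiplication:
  (4x + 11)^2 = 16x^2 + 88x + 121
= 64x^3 + 528x^2 + 1452x + 1331


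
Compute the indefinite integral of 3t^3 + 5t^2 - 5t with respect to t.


Reverse power rule on each term:
  ∫ 3t^3 dt = (3/4)t^4
  ∫ 5t^2 dt = (5/3)t^3
  ∫ -5t dt = -(5/2)t^2
F(t) = (3/4)t^4 + (5/3)t^3 - (5/2)t^2 + C


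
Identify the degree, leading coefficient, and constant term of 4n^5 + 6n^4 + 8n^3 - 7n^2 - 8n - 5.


Highest power of n is 5, with coefficient 4. Constant term is -5.
Degree = 5, leading coefficient = 4, constant term = -5


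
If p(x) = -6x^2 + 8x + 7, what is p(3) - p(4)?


p(3) = -23
p(4) = -57
p(3) - p(4) = -23 + 57 = 34


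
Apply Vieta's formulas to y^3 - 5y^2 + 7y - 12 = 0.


Monic cubic y^3+by^2+cy+d=0: sum=-b, pairwise sum=c, product=-d.
b=-5, c=7, d=-12
r1+r2+r3 = 5
r1r2+r1r3+r2r3 = 7
r1r2r3 = 12


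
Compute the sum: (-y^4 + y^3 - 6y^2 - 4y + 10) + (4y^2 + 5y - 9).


Align terms by degree and add:
  -y^4 + y^3 - 6y^2 - 4y + 10
+ 4y^2 + 5y - 9
= -y^4 + y^3 - 2y^2 + y + 1


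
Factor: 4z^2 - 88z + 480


Roots satisfy r1 + r2 = -b/a = 22 and r1*r2 = c/a = 120.
So r1 = 12, r2 = 10.
4z^2 - 88z + 480 = 4(z - r1)(z - r2) = 4(z - 12)(z - 10)


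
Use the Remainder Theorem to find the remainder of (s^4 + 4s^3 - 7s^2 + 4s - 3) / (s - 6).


By the Remainder Theorem, the remainder equals p(6):
  1*(6)^4 = 1296
  4*(6)^3 = 864
  -7*(6)^2 = -252
  4*(6)^1 = 24
  constant: -3
Sum: 1296 + 864 - 252 + 24 - 3 = 1929


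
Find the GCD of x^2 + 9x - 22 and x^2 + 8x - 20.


Factor each:
  x^2 + 9x - 22 = (x - 2)(x + 11)
  x^2 + 8x - 20 = (x - 2)(x + 10)
Common monic factor: x - 2


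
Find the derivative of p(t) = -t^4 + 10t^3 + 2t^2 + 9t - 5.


Apply the power rule term by term:
  d/dt(-t^4) = -4t^3
  d/dt(10t^3) = 30t^2
  d/dt(2t^2) = 4t
  d/dt(9t) = 9
  d/dt(-5) = 0
p'(t) = -4t^3 + 30t^2 + 4t + 9


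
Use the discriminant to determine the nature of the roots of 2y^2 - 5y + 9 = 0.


D = b^2 - 4ac = (-5)^2 - 4(2)(9) = 25 - 72 = -47
Since D < 0: two complex conjugate roots (no real roots)


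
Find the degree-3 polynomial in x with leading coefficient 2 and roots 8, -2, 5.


p(x) = 2(x - 8)(x + 2)(x - 5)
Expand: 2x^3 - 22x^2 + 28x + 160


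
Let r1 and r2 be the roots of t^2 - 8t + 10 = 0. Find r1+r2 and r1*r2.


For at^2+bt+c=0: sum = -b/a, product = c/a.
a=1, b=-8, c=10
Sum = -(-8)/1 = 8
Product = (10)/1 = 10


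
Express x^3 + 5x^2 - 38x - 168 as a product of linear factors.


Try integer roots (divisors of -168). x=-4: p(-4)=0.
Divide out (x + 4): quotient is x^2 + x - 42.
Factor the quadratic: (x - 6)(x + 7)
Result: (x + 4)(x - 6)(x + 7)


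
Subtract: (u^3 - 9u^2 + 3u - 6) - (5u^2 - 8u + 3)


Distribute the minus sign:
  (u^3 - 9u^2 + 3u - 6)
- (5u^2 - 8u + 3)
Negate second polynomial: -5u^2 + 8u - 3
Add: u^3 - 14u^2 + 11u - 9


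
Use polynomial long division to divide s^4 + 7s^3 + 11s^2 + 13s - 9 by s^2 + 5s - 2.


(s^4 + 7s^3 + 11s^2 + 13s - 9) / (s^2 + 5s - 2)
Step 1: s^2 * (s^2 + 5s - 2) = s^4 + 5s^3 - 2s^2; subtract.
Step 2: 2s * (s^2 + 5s - 2) = 2s^3 + 10s^2 - 4s; subtract.
Step 3: 3 * (s^2 + 5s - 2) = 3s^2 + 15s - 6; subtract.
Quotient: s^2 + 2s + 3, Remainder: 2s - 3


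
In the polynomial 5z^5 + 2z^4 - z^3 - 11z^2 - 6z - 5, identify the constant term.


Read off the constant term: -5


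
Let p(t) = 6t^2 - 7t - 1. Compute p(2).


Using direct substitution:
  6 * (2)^2 = 24
  -7 * (2)^1 = -14
  constant: -1
Sum = 24 - 14 - 1 = 9


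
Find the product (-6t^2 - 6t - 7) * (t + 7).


Distribute each term of the first polynomial:
  (-6t^2)(t + 7) = -6t^3 - 42t^2
  (-6t)(t + 7) = -6t^2 - 42t
  (-7)(t + 7) = -7t - 49
Sum: -6t^3 - 48t^2 - 49t - 49


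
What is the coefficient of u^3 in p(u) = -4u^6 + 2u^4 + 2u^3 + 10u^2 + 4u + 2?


Read off the coefficient of u^3: 2


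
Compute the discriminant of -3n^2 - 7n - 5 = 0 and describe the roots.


D = b^2 - 4ac = (-7)^2 - 4(-3)(-5) = 49 - 60 = -11
Since D < 0: two complex conjugate roots (no real roots)


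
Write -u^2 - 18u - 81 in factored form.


Roots satisfy r1 + r2 = -b/a = -18 and r1*r2 = c/a = 81.
So r1 = -9, r2 = -9.
-u^2 - 18u - 81 = -(u - r1)(u - r2) = -(u + 9)(u + 9)


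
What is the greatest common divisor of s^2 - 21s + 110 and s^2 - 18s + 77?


Factor each:
  s^2 - 21s + 110 = (s - 11)(s - 10)
  s^2 - 18s + 77 = (s - 11)(s - 7)
Common monic factor: s - 11


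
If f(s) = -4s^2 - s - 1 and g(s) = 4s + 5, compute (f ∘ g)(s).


Substitute g(s) into f:
f(g(s)) = -4*(4s + 5)^2 + (-1)*(4s + 5) + (-1)
(4s + 5)^2 = 16s^2 + 40s + 25
Expand and combine: -64s^2 - 164s - 106


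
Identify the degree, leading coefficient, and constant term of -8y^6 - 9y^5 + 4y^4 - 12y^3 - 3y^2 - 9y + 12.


Highest power of y is 6, with coefficient -8. Constant term is 12.
Degree = 6, leading coefficient = -8, constant term = 12


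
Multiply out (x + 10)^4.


Expand (x + 10)^4 by repeated multiplication:
  (x + 10)^2 = x^2 + 20x + 100
  (x + 10)^3 = x^3 + 30x^2 + 300x + 1000
= x^4 + 40x^3 + 600x^2 + 4000x + 10000


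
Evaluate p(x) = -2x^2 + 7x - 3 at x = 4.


Using direct substitution:
  -2 * (4)^2 = -32
  7 * (4)^1 = 28
  constant: -3
Sum = -32 + 28 - 3 = -7


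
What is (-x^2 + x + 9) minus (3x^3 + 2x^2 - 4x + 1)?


Distribute the minus sign:
  (-x^2 + x + 9)
- (3x^3 + 2x^2 - 4x + 1)
Negate second polynomial: -3x^3 - 2x^2 + 4x - 1
Add: -3x^3 - 3x^2 + 5x + 8


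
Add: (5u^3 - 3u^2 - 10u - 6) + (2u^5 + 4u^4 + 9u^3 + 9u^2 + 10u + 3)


Align terms by degree and add:
  5u^3 - 3u^2 - 10u - 6
+ 2u^5 + 4u^4 + 9u^3 + 9u^2 + 10u + 3
= 2u^5 + 4u^4 + 14u^3 + 6u^2 - 3


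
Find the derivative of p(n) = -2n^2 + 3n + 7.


Apply the power rule term by term:
  d/dn(-2n^2) = -4n
  d/dn(3n) = 3
  d/dn(7) = 0
p'(n) = -4n + 3


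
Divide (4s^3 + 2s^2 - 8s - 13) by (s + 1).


(4s^3 + 2s^2 - 8s - 13) / (s + 1)
Step 1: 4s^2 * (s + 1) = 4s^3 + 4s^2; subtract.
Step 2: -2s * (s + 1) = -2s^2 - 2s; subtract.
Step 3: -6 * (s + 1) = -6s - 6; subtract.
Quotient: 4s^2 - 2s - 6, Remainder: -7


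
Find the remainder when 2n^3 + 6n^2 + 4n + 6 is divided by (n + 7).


By the Remainder Theorem, the remainder equals p(-7):
  2*(-7)^3 = -686
  6*(-7)^2 = 294
  4*(-7)^1 = -28
  constant: 6
Sum: -686 + 294 - 28 + 6 = -414


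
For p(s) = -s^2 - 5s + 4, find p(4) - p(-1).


p(4) = -32
p(-1) = 8
p(4) - p(-1) = -32 - 8 = -40


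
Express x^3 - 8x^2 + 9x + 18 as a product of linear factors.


Try integer roots (divisors of 18). x=3: p(3)=0.
Divide out (x - 3): quotient is x^2 - 5x - 6.
Factor the quadratic: (x + 1)(x - 6)
Result: (x - 3)(x + 1)(x - 6)


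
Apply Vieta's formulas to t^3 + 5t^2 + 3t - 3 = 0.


Monic cubic t^3+bt^2+ct+d=0: sum=-b, pairwise sum=c, product=-d.
b=5, c=3, d=-3
r1+r2+r3 = -5
r1r2+r1r3+r2r3 = 3
r1r2r3 = 3


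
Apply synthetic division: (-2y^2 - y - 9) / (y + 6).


Synthetic division with c = -6. Coefficients: -2, -1, -9
Bring down -2.
  -2 * -6 = 12; 12 - 1 = 11
  11 * -6 = -66; -66 - 9 = -75
Quotient: -2y + 11, Remainder: -75


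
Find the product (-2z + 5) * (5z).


Distribute each term of the first polynomial:
  (-2z)(5z) = -10z^2
  (5)(5z) = 25z
Sum: -10z^2 + 25z


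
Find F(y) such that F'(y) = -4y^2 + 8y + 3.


Reverse power rule on each term:
  ∫ -4y^2 dy = -(4/3)y^3
  ∫ 8y dy = 4y^2
  ∫ 3 dy = 3y
F(y) = -(4/3)y^3 + 4y^2 + 3y + C


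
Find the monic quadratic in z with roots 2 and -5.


p(z) = (z - 2)(z + 5)
Expand: z^2 + 3z - 10


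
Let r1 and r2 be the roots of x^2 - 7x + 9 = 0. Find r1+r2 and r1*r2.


For ax^2+bx+c=0: sum = -b/a, product = c/a.
a=1, b=-7, c=9
Sum = -(-7)/1 = 7
Product = (9)/1 = 9


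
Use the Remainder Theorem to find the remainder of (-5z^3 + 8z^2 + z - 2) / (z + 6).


By the Remainder Theorem, the remainder equals p(-6):
  -5*(-6)^3 = 1080
  8*(-6)^2 = 288
  1*(-6)^1 = -6
  constant: -2
Sum: 1080 + 288 - 6 - 2 = 1360


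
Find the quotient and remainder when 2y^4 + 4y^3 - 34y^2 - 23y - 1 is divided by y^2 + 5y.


(2y^4 + 4y^3 - 34y^2 - 23y - 1) / (y^2 + 5y)
Step 1: 2y^2 * (y^2 + 5y) = 2y^4 + 10y^3; subtract.
Step 2: -6y * (y^2 + 5y) = -6y^3 - 30y^2; subtract.
Step 3: -4 * (y^2 + 5y) = -4y^2 - 20y; subtract.
Quotient: 2y^2 - 6y - 4, Remainder: -3y - 1


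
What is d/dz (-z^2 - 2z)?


Apply the power rule term by term:
  d/dz(-z^2) = -2z
  d/dz(-2z) = -2
p'(z) = -2z - 2


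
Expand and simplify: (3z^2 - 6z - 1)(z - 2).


Distribute each term of the first polynomial:
  (3z^2)(z - 2) = 3z^3 - 6z^2
  (-6z)(z - 2) = -6z^2 + 12z
  (-1)(z - 2) = -z + 2
Sum: 3z^3 - 12z^2 + 11z + 2


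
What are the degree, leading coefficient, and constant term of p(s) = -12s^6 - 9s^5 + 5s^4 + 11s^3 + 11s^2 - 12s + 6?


Highest power of s is 6, with coefficient -12. Constant term is 6.
Degree = 6, leading coefficient = -12, constant term = 6


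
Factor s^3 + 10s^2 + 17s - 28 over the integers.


Try integer roots (divisors of -28). s=1: p(1)=0.
Divide out (s - 1): quotient is s^2 + 11s + 28.
Factor the quadratic: (s + 4)(s + 7)
Result: (s - 1)(s + 4)(s + 7)


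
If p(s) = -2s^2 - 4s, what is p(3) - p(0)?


p(3) = -30
p(0) = 0
p(3) - p(0) = -30 = -30


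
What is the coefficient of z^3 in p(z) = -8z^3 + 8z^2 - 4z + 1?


Read off the coefficient of z^3: -8


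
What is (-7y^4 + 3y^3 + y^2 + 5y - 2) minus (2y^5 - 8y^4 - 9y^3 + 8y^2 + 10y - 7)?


Distribute the minus sign:
  (-7y^4 + 3y^3 + y^2 + 5y - 2)
- (2y^5 - 8y^4 - 9y^3 + 8y^2 + 10y - 7)
Negate second polynomial: -2y^5 + 8y^4 + 9y^3 - 8y^2 - 10y + 7
Add: -2y^5 + y^4 + 12y^3 - 7y^2 - 5y + 5


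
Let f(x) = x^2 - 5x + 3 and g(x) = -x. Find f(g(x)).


Substitute g(x) into f:
f(g(x)) = 1*(-x)^2 + (-5)*(-x) + 3
(-x)^2 = x^2
Expand and combine: x^2 + 5x + 3


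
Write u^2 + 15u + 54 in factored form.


Roots satisfy r1 + r2 = -b/a = -15 and r1*r2 = c/a = 54.
So r1 = -6, r2 = -9.
u^2 + 15u + 54 = (u - r1)(u - r2) = (u + 6)(u + 9)


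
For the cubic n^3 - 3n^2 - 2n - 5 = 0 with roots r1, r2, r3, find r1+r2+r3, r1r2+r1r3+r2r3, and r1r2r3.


Monic cubic n^3+bn^2+cn+d=0: sum=-b, pairwise sum=c, product=-d.
b=-3, c=-2, d=-5
r1+r2+r3 = 3
r1r2+r1r3+r2r3 = -2
r1r2r3 = 5


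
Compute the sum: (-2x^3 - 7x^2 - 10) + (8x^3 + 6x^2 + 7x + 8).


Align terms by degree and add:
  -2x^3 - 7x^2 - 10
+ 8x^3 + 6x^2 + 7x + 8
= 6x^3 - x^2 + 7x - 2


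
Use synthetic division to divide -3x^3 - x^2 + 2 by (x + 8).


Synthetic division with c = -8. Coefficients: -3, -1, 0, 2
Bring down -3.
  -3 * -8 = 24; 24 - 1 = 23
  23 * -8 = -184; -184 + 0 = -184
  -184 * -8 = 1472; 1472 + 2 = 1474
Quotient: -3x^2 + 23x - 184, Remainder: 1474


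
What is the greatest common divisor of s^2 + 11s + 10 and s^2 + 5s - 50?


Factor each:
  s^2 + 11s + 10 = (s + 10)(s + 1)
  s^2 + 5s - 50 = (s + 10)(s - 5)
Common monic factor: s + 10


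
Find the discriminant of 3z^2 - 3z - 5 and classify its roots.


D = b^2 - 4ac = (-3)^2 - 4(3)(-5) = 9 + 60 = 69
Since D > 0: two distinct irrational roots


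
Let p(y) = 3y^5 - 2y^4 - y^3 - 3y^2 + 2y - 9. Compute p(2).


Using direct substitution:
  3 * (2)^5 = 96
  -2 * (2)^4 = -32
  -1 * (2)^3 = -8
  -3 * (2)^2 = -12
  2 * (2)^1 = 4
  constant: -9
Sum = 96 - 32 - 8 - 12 + 4 - 9 = 39


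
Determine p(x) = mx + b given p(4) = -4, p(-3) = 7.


p(x) = mx + b. Using p(4)=-4, p(-3)=7:
m = (-4 - 7)/(4 + 3) = -11/7 = -11/7
b = -4 - m*(4) = -4 + 44/7 = 16/7
p(x) = -(11/7)x + (16/7)


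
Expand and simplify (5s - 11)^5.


Expand (5s - 11)^5 by repeated multiplication:
  (5s - 11)^2 = 25s^2 - 110s + 121
  (5s - 11)^3 = 125s^3 - 825s^2 + 1815s - 1331
  (5s - 11)^4 = 625s^4 - 5500s^3 + 18150s^2 - 26620s + 14641
= 3125s^5 - 34375s^4 + 151250s^3 - 332750s^2 + 366025s - 161051


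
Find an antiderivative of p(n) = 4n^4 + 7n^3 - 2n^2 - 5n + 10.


Reverse power rule on each term:
  ∫ 4n^4 dn = (4/5)n^5
  ∫ 7n^3 dn = (7/4)n^4
  ∫ -2n^2 dn = -(2/3)n^3
  ∫ -5n dn = -(5/2)n^2
  ∫ 10 dn = 10n
F(n) = (4/5)n^5 + (7/4)n^4 - (2/3)n^3 - (5/2)n^2 + 10n + C


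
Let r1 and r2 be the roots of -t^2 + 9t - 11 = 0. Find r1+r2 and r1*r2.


For at^2+bt+c=0: sum = -b/a, product = c/a.
a=-1, b=9, c=-11
Sum = -(9)/-1 = 9
Product = (-11)/-1 = 11


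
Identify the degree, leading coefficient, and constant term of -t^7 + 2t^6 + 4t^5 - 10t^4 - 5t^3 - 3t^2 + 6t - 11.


Highest power of t is 7, with coefficient -1. Constant term is -11.
Degree = 7, leading coefficient = -1, constant term = -11


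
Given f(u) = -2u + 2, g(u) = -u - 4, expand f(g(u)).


Substitute g(u) into f:
f(g(u)) = -2*(-u - 4) + 2
Expand and combine: 2u + 10


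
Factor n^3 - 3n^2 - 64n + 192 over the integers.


Try integer roots (divisors of 192). n=3: p(3)=0.
Divide out (n - 3): quotient is n^2 - 64.
Factor the quadratic: (n + 8)(n - 8)
Result: (n - 3)(n + 8)(n - 8)


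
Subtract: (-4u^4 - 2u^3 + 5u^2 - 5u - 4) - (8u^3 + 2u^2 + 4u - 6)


Distribute the minus sign:
  (-4u^4 - 2u^3 + 5u^2 - 5u - 4)
- (8u^3 + 2u^2 + 4u - 6)
Negate second polynomial: -8u^3 - 2u^2 - 4u + 6
Add: -4u^4 - 10u^3 + 3u^2 - 9u + 2


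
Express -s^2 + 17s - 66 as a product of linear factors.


Roots satisfy r1 + r2 = -b/a = 17 and r1*r2 = c/a = 66.
So r1 = 6, r2 = 11.
-s^2 + 17s - 66 = -(s - r1)(s - r2) = -(s - 6)(s - 11)


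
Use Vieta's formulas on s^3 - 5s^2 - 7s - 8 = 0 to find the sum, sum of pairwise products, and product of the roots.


Monic cubic s^3+bs^2+cs+d=0: sum=-b, pairwise sum=c, product=-d.
b=-5, c=-7, d=-8
r1+r2+r3 = 5
r1r2+r1r3+r2r3 = -7
r1r2r3 = 8


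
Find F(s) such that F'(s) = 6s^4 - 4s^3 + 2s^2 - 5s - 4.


Reverse power rule on each term:
  ∫ 6s^4 ds = (6/5)s^5
  ∫ -4s^3 ds = -s^4
  ∫ 2s^2 ds = (2/3)s^3
  ∫ -5s ds = -(5/2)s^2
  ∫ -4 ds = -4s
F(s) = (6/5)s^5 - s^4 + (2/3)s^3 - (5/2)s^2 - 4s + C


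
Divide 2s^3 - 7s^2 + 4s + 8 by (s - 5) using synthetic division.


Synthetic division with c = 5. Coefficients: 2, -7, 4, 8
Bring down 2.
  2 * 5 = 10; 10 - 7 = 3
  3 * 5 = 15; 15 + 4 = 19
  19 * 5 = 95; 95 + 8 = 103
Quotient: 2s^2 + 3s + 19, Remainder: 103


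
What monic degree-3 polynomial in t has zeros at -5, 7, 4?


p(t) = (t + 5)(t - 7)(t - 4)
Expand: t^3 - 6t^2 - 27t + 140


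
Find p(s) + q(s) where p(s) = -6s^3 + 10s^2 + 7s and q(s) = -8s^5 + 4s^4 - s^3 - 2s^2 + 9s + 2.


Align terms by degree and add:
  -6s^3 + 10s^2 + 7s
  -8s^5 + 4s^4 - s^3 - 2s^2 + 9s + 2
= -8s^5 + 4s^4 - 7s^3 + 8s^2 + 16s + 2
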